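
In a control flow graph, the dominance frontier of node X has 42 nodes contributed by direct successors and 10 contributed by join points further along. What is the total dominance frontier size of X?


DF(X) = direct successor contributions + join point contributions
= 42 + 10 = 52

52


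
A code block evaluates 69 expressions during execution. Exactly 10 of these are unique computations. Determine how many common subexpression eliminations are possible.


CSE count = total expressions - unique expressions
= 69 - 10 = 59

59


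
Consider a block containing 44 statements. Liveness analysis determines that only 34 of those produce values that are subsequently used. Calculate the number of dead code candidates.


Dead code = total statements - live definitions
= 44 - 34 = 10

10


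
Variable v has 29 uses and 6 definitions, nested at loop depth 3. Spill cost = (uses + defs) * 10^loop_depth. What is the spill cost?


uses + defs = 29 + 6 = 35
10^3 = 1000
Spill cost = 35 * 1000 = 35000

35000


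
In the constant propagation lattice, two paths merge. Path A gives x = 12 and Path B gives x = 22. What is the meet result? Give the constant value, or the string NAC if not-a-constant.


Meet operation: if both paths give the same constant, result is that constant; if they differ, result is NAC (not-a-constant).
Path A: 12, Path B: 22 -> differ
Result: not-a-constant -> NAC

NAC


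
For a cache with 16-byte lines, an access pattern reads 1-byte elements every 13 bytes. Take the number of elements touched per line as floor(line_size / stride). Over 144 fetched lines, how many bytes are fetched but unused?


Elements per line = floor(16 / 13) = 1
Bytes used per line = 1 * 1 = 1
Wasted per line = 16 - 1 = 15
Total wasted = 15 * 144 = 2160

2160


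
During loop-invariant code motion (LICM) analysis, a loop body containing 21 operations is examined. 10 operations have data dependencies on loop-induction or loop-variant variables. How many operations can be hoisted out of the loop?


Invariant candidates = total - loop-dependent
= 21 - 10 = 11

11


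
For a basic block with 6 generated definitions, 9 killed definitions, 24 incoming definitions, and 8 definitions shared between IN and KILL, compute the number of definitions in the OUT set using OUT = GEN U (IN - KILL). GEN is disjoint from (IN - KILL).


IN - KILL: 24 - 8 = 16 surviving definitions
OUT = GEN + surviving = 6 + 16 = 22

22


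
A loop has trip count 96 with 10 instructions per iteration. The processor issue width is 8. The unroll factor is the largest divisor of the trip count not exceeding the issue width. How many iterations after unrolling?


Largest divisor of 96 <= 8 is 8
New iterations = 96 / 8 = 12

12


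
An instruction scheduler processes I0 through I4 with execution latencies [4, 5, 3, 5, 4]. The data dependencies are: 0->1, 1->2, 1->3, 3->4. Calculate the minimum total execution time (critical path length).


Compute longest path through dependency graph: dist(Ik) = max over predecessors of dist + latency(Ik).
dist(I0) = latency 4 = 4
dist(I1) = dist(I0) + 5 = 4 + 5 = 9
dist(I2) = dist(I1) + 3 = 9 + 3 = 12
dist(I3) = dist(I1) + 5 = 9 + 5 = 14
dist(I4) = dist(I3) + 4 = 14 + 4 = 18
Critical path = max dist = 18

18


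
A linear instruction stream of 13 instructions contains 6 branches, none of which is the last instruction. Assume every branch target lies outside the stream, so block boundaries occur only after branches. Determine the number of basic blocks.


With no in-sequence branch targets, the leaders are the first instruction plus the instruction after each branch.
Number of basic blocks = branches + 1
= 6 + 1 = 7

7


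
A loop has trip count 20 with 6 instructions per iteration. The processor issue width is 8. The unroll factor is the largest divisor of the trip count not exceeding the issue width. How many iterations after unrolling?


Largest divisor of 20 <= 8 is 5
New iterations = 20 / 5 = 4

4


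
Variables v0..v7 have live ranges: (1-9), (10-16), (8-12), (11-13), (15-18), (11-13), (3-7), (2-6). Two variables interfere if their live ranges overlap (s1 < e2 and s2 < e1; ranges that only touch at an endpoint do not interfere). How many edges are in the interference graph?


Check all pairs for overlapping intervals.
Two intervals (s1,e1) and (s2,e2) overlap if s1 < e2 and s2 < e1.
v0 (1-9) vs v1..v7: overlaps v2, v6, v7 -> 3
v1 (10-16) vs v2..v7: overlaps v2, v3, v4, v5 -> 4
v2 (8-12) vs v3..v7: overlaps v3, v5 -> 2
v3 (11-13) vs v4..v7: overlaps v5 -> 1
v4 (15-18) vs v5..v7: overlaps none -> 0
v5 (11-13) vs v6..v7: overlaps none -> 0
v6 (3-7) vs v7: overlaps v7 -> 1
Total overlapping pairs = 3 + 4 + 2 + 1 + 0 + 0 + 1 = 11

11


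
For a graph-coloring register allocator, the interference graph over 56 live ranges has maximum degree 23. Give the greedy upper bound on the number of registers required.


Greedy coloring never needs more than (max_degree + 1) colors: when coloring a vertex, at most max_degree neighbors are already colored.
Upper bound = 23 + 1 = 24

24


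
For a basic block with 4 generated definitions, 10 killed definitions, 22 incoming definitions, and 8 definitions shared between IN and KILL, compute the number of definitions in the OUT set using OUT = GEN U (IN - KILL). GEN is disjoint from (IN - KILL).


IN - KILL: 22 - 8 = 14 surviving definitions
OUT = GEN + surviving = 4 + 14 = 18

18


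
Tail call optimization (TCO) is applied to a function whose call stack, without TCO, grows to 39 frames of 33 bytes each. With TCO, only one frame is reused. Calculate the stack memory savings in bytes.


Without TCO: 39 * 33 = 1287 bytes
With TCO: reuse 1 frame = 33 bytes
Savings = 1287 - 33 = 1254

1254


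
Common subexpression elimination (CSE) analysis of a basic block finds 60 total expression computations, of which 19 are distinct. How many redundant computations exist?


CSE count = total expressions - unique expressions
= 60 - 19 = 41

41


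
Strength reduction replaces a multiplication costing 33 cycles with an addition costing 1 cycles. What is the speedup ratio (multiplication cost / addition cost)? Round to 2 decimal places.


Ratio = mult_cost / add_cost = 33 / 1 = 33.0

33.0


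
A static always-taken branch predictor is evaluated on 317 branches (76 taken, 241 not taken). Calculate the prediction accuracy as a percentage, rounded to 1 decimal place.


Predictor: always-taken
Correct predictions = 76
Accuracy = 76 / 317 * 100 = 24.0%

24.0


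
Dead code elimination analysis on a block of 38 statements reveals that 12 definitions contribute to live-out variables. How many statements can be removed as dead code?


Dead code = total statements - live definitions
= 38 - 12 = 26

26


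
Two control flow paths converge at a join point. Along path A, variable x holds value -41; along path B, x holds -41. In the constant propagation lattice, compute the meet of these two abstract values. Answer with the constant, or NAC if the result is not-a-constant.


Meet operation: if both paths give the same constant, result is that constant; if they differ, result is NAC (not-a-constant).
Path A: -41, Path B: -41 -> equal
Result: constant -> -41

-41


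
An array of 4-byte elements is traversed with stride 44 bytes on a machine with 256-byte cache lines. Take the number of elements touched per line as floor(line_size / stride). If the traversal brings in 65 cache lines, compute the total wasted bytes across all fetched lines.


Elements per line = floor(256 / 44) = 5
Bytes used per line = 5 * 4 = 20
Wasted per line = 256 - 20 = 236
Total wasted = 236 * 65 = 15340

15340


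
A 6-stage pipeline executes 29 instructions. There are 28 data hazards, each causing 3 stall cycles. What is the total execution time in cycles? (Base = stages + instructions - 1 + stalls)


Base cycles = 6 + 29 - 1 = 34
Total stalls = 28 * 3 = 84
Total = 34 + 84 = 118

118


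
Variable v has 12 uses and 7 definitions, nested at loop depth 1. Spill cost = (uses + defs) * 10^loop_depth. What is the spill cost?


uses + defs = 12 + 7 = 19
10^1 = 10
Spill cost = 19 * 10 = 190

190


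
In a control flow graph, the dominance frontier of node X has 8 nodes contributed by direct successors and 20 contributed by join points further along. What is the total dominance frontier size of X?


DF(X) = direct successor contributions + join point contributions
= 8 + 20 = 28

28


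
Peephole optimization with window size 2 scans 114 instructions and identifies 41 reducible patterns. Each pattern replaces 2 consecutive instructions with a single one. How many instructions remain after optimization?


Each match removes 1 instructions.
Total removed = 41 * 1 = 41
Remaining = 114 - 41 = 73

73


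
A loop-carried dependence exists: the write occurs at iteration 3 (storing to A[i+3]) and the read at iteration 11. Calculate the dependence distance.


Distance = read iteration - write iteration
= 11 - 3 = 8

8


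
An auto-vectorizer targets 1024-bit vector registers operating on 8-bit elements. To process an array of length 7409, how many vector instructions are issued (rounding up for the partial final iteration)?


Width = 1024 / 8 = 128 elements per vector op
Iterations = ceil(7409 / 128) = 58

58


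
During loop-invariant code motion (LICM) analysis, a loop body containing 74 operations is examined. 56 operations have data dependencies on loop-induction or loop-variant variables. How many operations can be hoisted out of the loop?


Invariant candidates = total - loop-dependent
= 74 - 56 = 18

18


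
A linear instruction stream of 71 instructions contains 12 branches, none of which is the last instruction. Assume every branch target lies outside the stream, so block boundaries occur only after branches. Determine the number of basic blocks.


With no in-sequence branch targets, the leaders are the first instruction plus the instruction after each branch.
Number of basic blocks = branches + 1
= 12 + 1 = 13

13


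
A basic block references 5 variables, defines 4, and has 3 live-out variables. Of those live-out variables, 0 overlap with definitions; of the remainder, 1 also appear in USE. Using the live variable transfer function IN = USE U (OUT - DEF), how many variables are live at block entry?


OUT - DEF: 3 - 0 = 3
|IN| = |USE| + |OUT - DEF| - |USE ∩ (OUT - DEF)| = 5 + 3 - 1 = 7

7


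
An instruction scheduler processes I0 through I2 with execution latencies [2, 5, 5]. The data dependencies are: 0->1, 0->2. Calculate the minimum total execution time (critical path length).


Compute longest path through dependency graph: dist(Ik) = max over predecessors of dist + latency(Ik).
dist(I0) = latency 2 = 2
dist(I1) = dist(I0) + 5 = 2 + 5 = 7
dist(I2) = dist(I0) + 5 = 2 + 5 = 7
Critical path = max dist = 7

7


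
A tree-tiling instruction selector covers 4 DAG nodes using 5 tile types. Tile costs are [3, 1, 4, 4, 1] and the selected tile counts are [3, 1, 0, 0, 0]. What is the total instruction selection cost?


Total cost = sum(count_i * cost_i)
= 3*3 + 1*1 + 0*4 + 0*4 + 0*1
= 10

10


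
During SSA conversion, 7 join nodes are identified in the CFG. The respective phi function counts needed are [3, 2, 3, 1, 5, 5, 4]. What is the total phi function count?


Total phi functions = sum of phi functions at each join node
= 3 + 2 + 3 + 1 + 5 + 5 + 4 = 23

23


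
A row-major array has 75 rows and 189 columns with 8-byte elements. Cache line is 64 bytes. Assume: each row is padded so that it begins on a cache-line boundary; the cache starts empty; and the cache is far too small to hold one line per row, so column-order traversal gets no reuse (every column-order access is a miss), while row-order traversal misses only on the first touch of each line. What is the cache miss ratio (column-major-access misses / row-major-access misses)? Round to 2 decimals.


Each row occupies 189 * 8 = 1512 bytes and starts on a line boundary, so it spans ceil(1512 / 64) = 24 cache lines.
Row-major traversal misses (one per line touched): 75 * ceil(189 * 8 / 64) = 1800
Column-major traversal misses (no reuse, every access misses): 75 * 189 = 14175
Ratio = 14175 / 1800 = 7.88

7.88


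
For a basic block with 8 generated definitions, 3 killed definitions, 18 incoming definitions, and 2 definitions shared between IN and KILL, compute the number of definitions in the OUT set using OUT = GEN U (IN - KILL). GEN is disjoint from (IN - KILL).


IN - KILL: 18 - 2 = 16 surviving definitions
OUT = GEN + surviving = 8 + 16 = 24

24


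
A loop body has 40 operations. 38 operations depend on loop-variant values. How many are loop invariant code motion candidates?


Invariant candidates = total - loop-dependent
= 40 - 38 = 2

2


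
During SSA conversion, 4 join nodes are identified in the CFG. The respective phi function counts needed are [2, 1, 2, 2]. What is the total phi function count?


Total phi functions = sum of phi functions at each join node
= 2 + 1 + 2 + 2 = 7

7


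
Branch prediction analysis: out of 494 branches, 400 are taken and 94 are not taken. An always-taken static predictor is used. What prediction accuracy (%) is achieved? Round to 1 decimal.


Predictor: always-taken
Correct predictions = 400
Accuracy = 400 / 494 * 100 = 81.0%

81.0


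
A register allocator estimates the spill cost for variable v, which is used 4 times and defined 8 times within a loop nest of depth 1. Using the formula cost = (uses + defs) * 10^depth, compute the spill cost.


uses + defs = 4 + 8 = 12
10^1 = 10
Spill cost = 12 * 10 = 120

120


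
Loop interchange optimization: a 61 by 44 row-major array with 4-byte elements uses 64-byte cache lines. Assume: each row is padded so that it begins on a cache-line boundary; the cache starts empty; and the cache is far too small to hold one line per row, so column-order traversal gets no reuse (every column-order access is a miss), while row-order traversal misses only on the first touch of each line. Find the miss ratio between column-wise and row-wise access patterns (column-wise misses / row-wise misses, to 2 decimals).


Each row occupies 44 * 4 = 176 bytes and starts on a line boundary, so it spans ceil(176 / 64) = 3 cache lines.
Row-major traversal misses (one per line touched): 61 * ceil(44 * 4 / 64) = 183
Column-major traversal misses (no reuse, every access misses): 61 * 44 = 2684
Ratio = 2684 / 183 = 14.67

14.67


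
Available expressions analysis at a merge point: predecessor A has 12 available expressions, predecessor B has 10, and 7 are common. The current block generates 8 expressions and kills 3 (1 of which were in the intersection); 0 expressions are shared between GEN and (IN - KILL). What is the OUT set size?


IN = intersection of predecessors = 7
IN - KILL = 7 - 1 = 6
|OUT| = |GEN| + |IN - KILL| - |GEN ∩ (IN - KILL)| = 8 + 6 - 0 = 14

14


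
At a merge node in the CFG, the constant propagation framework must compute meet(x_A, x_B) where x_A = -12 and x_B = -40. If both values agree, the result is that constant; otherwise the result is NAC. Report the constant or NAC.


Meet operation: if both paths give the same constant, result is that constant; if they differ, result is NAC (not-a-constant).
Path A: -12, Path B: -40 -> differ
Result: not-a-constant -> NAC

NAC


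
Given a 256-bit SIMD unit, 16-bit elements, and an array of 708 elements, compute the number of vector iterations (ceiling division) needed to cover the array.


Width = 256 / 16 = 16 elements per vector op
Iterations = ceil(708 / 16) = 45

45


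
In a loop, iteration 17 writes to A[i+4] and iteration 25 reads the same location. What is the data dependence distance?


Distance = read iteration - write iteration
= 25 - 17 = 8

8


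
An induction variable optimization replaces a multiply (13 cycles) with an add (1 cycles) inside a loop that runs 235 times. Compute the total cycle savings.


Per-iteration saving = 13 - 1 = 12
Total saved = 235 * 12 = 2820

2820


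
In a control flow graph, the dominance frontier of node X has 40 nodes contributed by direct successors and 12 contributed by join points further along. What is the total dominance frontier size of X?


DF(X) = direct successor contributions + join point contributions
= 40 + 12 = 52

52


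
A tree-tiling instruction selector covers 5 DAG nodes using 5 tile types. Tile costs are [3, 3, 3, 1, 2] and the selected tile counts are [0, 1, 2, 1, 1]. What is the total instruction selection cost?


Total cost = sum(count_i * cost_i)
= 0*3 + 1*3 + 2*3 + 1*1 + 1*2
= 12

12


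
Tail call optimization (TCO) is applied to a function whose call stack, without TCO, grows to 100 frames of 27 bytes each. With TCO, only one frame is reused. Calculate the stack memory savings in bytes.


Without TCO: 100 * 27 = 2700 bytes
With TCO: reuse 1 frame = 27 bytes
Savings = 2700 - 27 = 2673

2673


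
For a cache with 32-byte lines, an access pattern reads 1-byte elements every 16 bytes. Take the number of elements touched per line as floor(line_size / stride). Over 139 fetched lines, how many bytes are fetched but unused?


Elements per line = floor(32 / 16) = 2
Bytes used per line = 2 * 1 = 2
Wasted per line = 32 - 2 = 30
Total wasted = 30 * 139 = 4170

4170


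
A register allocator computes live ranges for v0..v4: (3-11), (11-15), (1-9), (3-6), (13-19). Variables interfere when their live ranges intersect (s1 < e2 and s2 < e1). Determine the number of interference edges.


Check all pairs for overlapping intervals.
Two intervals (s1,e1) and (s2,e2) overlap if s1 < e2 and s2 < e1.
v0 (3-11) vs v1..v4: overlaps v2, v3 -> 2
v1 (11-15) vs v2..v4: overlaps v4 -> 1
v2 (1-9) vs v3..v4: overlaps v3 -> 1
v3 (3-6) vs v4: overlaps none -> 0
Total overlapping pairs = 2 + 1 + 1 + 0 = 4

4


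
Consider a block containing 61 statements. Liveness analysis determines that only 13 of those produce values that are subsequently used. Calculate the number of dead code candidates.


Dead code = total statements - live definitions
= 61 - 13 = 48

48


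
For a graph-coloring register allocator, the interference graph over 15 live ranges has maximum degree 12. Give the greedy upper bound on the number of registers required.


Greedy coloring never needs more than (max_degree + 1) colors: when coloring a vertex, at most max_degree neighbors are already colored.
Upper bound = 12 + 1 = 13

13


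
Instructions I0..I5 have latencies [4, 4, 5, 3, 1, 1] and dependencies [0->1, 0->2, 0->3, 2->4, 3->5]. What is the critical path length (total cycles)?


Compute longest path through dependency graph: dist(Ik) = max over predecessors of dist + latency(Ik).
dist(I0) = latency 4 = 4
dist(I1) = dist(I0) + 4 = 4 + 4 = 8
dist(I2) = dist(I0) + 5 = 4 + 5 = 9
dist(I3) = dist(I0) + 3 = 4 + 3 = 7
dist(I4) = dist(I2) + 1 = 9 + 1 = 10
dist(I5) = dist(I3) + 1 = 7 + 1 = 8
Critical path = max dist = 10

10


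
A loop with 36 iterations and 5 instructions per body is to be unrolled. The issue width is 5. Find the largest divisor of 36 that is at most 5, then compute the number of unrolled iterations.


Largest divisor of 36 <= 5 is 4
New iterations = 36 / 4 = 9

9


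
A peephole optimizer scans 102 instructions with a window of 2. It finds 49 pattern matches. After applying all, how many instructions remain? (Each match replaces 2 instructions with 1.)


Each match removes 1 instructions.
Total removed = 49 * 1 = 49
Remaining = 102 - 49 = 53

53


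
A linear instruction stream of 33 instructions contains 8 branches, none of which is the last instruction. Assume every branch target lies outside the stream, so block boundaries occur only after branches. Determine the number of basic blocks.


With no in-sequence branch targets, the leaders are the first instruction plus the instruction after each branch.
Number of basic blocks = branches + 1
= 8 + 1 = 9

9


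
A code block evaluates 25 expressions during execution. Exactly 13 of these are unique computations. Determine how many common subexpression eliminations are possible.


CSE count = total expressions - unique expressions
= 25 - 13 = 12

12


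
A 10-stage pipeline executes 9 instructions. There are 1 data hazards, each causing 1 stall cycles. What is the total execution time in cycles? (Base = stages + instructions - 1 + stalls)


Base cycles = 10 + 9 - 1 = 18
Total stalls = 1 * 1 = 1
Total = 18 + 1 = 19

19


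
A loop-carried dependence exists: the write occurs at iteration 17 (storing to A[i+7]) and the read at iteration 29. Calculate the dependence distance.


Distance = read iteration - write iteration
= 29 - 17 = 12

12


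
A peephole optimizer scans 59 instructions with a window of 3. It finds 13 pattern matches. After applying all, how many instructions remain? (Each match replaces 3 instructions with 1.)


Each match removes 2 instructions.
Total removed = 13 * 2 = 26
Remaining = 59 - 26 = 33

33


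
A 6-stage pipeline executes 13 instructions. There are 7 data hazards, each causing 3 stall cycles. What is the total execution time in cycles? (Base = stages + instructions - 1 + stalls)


Base cycles = 6 + 13 - 1 = 18
Total stalls = 7 * 3 = 21
Total = 18 + 21 = 39

39


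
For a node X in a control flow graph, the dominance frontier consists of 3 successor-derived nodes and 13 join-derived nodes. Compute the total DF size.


DF(X) = direct successor contributions + join point contributions
= 3 + 13 = 16

16


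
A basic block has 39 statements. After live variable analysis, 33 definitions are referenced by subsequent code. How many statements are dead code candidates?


Dead code = total statements - live definitions
= 39 - 33 = 6

6


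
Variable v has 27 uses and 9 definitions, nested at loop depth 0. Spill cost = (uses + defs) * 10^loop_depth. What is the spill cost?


uses + defs = 27 + 9 = 36
10^0 = 1
Spill cost = 36 * 1 = 36

36


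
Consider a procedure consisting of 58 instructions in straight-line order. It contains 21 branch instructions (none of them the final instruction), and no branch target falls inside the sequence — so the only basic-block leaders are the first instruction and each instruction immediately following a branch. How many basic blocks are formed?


With no in-sequence branch targets, the leaders are the first instruction plus the instruction after each branch.
Number of basic blocks = branches + 1
= 21 + 1 = 22

22


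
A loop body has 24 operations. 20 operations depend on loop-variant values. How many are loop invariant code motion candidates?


Invariant candidates = total - loop-dependent
= 24 - 20 = 4

4


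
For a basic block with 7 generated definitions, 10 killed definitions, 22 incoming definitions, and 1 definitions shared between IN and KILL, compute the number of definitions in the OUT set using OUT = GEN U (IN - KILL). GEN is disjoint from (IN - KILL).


IN - KILL: 22 - 1 = 21 surviving definitions
OUT = GEN + surviving = 7 + 21 = 28

28


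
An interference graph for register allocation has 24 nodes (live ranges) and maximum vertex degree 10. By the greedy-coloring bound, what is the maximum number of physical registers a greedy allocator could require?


Greedy coloring never needs more than (max_degree + 1) colors: when coloring a vertex, at most max_degree neighbors are already colored.
Upper bound = 10 + 1 = 11

11


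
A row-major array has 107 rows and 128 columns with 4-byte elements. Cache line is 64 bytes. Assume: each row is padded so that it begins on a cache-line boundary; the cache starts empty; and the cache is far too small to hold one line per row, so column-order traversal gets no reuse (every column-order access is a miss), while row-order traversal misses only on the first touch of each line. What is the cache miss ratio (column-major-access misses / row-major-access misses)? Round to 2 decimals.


Each row occupies 128 * 4 = 512 bytes and starts on a line boundary, so it spans ceil(512 / 64) = 8 cache lines.
Row-major traversal misses (one per line touched): 107 * ceil(128 * 4 / 64) = 856
Column-major traversal misses (no reuse, every access misses): 107 * 128 = 13696
Ratio = 13696 / 856 = 16.0

16.0


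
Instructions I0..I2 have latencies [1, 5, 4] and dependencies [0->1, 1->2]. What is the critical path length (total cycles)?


Compute longest path through dependency graph: dist(Ik) = max over predecessors of dist + latency(Ik).
dist(I0) = latency 1 = 1
dist(I1) = dist(I0) + 5 = 1 + 5 = 6
dist(I2) = dist(I1) + 4 = 6 + 4 = 10
Critical path = max dist = 10

10


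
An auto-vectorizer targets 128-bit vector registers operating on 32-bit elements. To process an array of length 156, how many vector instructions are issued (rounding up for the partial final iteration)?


Width = 128 / 32 = 4 elements per vector op
Iterations = ceil(156 / 4) = 39

39


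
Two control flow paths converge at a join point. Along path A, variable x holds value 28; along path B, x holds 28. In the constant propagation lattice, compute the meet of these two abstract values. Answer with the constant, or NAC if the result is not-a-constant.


Meet operation: if both paths give the same constant, result is that constant; if they differ, result is NAC (not-a-constant).
Path A: 28, Path B: 28 -> equal
Result: constant -> 28

28


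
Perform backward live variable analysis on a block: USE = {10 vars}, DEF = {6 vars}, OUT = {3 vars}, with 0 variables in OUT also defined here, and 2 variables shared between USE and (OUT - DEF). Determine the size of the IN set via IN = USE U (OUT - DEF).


OUT - DEF: 3 - 0 = 3
|IN| = |USE| + |OUT - DEF| - |USE ∩ (OUT - DEF)| = 10 + 3 - 2 = 11

11


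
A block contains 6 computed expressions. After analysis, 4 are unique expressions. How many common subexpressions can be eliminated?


CSE count = total expressions - unique expressions
= 6 - 4 = 2

2


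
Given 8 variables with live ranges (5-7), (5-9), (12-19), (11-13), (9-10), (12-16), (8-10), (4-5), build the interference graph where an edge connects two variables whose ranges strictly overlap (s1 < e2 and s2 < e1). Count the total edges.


Check all pairs for overlapping intervals.
Two intervals (s1,e1) and (s2,e2) overlap if s1 < e2 and s2 < e1.
v0 (5-7) vs v1..v7: overlaps v1 -> 1
v1 (5-9) vs v2..v7: overlaps v6 -> 1
v2 (12-19) vs v3..v7: overlaps v3, v5 -> 2
v3 (11-13) vs v4..v7: overlaps v5 -> 1
v4 (9-10) vs v5..v7: overlaps v6 -> 1
v5 (12-16) vs v6..v7: overlaps none -> 0
v6 (8-10) vs v7: overlaps none -> 0
Total overlapping pairs = 1 + 1 + 2 + 1 + 1 + 0 + 0 = 6

6


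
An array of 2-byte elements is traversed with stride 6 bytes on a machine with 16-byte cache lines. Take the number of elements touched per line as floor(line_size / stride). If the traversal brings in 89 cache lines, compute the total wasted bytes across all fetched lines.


Elements per line = floor(16 / 6) = 2
Bytes used per line = 2 * 2 = 4
Wasted per line = 16 - 4 = 12
Total wasted = 12 * 89 = 1068

1068


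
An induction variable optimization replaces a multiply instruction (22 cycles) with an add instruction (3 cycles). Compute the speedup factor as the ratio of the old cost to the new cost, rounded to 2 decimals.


Ratio = mult_cost / add_cost = 22 / 3 = 7.33

7.33


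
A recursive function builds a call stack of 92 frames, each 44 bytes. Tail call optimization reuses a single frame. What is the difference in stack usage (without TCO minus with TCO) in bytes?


Without TCO: 92 * 44 = 4048 bytes
With TCO: reuse 1 frame = 44 bytes
Savings = 4048 - 44 = 4004

4004


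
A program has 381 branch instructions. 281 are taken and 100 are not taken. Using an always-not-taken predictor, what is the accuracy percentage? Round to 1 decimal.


Predictor: always-not-taken
Correct predictions = 100
Accuracy = 100 / 381 * 100 = 26.2%

26.2


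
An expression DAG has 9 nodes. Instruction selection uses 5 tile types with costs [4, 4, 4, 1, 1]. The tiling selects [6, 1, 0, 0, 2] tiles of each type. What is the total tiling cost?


Total cost = sum(count_i * cost_i)
= 6*4 + 1*4 + 0*4 + 0*1 + 2*1
= 30

30


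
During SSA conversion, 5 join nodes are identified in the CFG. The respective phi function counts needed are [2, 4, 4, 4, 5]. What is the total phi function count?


Total phi functions = sum of phi functions at each join node
= 2 + 4 + 4 + 4 + 5 = 19

19


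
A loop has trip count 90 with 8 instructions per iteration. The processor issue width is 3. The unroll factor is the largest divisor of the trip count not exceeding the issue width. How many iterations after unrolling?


Largest divisor of 90 <= 3 is 3
New iterations = 90 / 3 = 30

30


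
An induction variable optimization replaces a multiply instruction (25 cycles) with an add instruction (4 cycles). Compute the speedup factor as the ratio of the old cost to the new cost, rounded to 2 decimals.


Ratio = mult_cost / add_cost = 25 / 4 = 6.25

6.25


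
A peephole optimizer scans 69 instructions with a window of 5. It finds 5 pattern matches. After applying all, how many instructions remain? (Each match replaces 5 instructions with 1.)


Each match removes 4 instructions.
Total removed = 5 * 4 = 20
Remaining = 69 - 20 = 49

49


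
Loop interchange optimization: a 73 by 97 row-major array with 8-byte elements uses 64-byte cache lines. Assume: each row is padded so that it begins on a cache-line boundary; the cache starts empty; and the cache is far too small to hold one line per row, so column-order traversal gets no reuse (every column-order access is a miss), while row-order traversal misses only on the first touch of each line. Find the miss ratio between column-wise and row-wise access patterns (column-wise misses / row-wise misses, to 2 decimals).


Each row occupies 97 * 8 = 776 bytes and starts on a line boundary, so it spans ceil(776 / 64) = 13 cache lines.
Row-major traversal misses (one per line touched): 73 * ceil(97 * 8 / 64) = 949
Column-major traversal misses (no reuse, every access misses): 73 * 97 = 7081
Ratio = 7081 / 949 = 7.46

7.46


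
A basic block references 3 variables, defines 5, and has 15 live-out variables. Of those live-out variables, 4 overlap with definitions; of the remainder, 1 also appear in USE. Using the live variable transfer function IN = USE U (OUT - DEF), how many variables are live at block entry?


OUT - DEF: 15 - 4 = 11
|IN| = |USE| + |OUT - DEF| - |USE ∩ (OUT - DEF)| = 3 + 11 - 1 = 13

13


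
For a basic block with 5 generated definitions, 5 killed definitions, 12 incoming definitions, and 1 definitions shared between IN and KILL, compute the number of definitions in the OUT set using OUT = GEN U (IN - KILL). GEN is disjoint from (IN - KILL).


IN - KILL: 12 - 1 = 11 surviving definitions
OUT = GEN + surviving = 5 + 11 = 16

16


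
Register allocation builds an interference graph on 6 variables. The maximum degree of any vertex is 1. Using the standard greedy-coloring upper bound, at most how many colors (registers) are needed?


Greedy coloring never needs more than (max_degree + 1) colors: when coloring a vertex, at most max_degree neighbors are already colored.
Upper bound = 1 + 1 = 2

2


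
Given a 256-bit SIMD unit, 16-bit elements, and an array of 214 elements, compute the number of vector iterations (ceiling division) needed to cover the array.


Width = 256 / 16 = 16 elements per vector op
Iterations = ceil(214 / 16) = 14

14


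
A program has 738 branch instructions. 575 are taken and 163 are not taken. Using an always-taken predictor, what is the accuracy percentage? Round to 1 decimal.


Predictor: always-taken
Correct predictions = 575
Accuracy = 575 / 738 * 100 = 77.9%

77.9


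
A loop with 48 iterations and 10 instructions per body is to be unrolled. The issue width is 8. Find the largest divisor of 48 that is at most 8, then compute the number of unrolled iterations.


Largest divisor of 48 <= 8 is 8
New iterations = 48 / 8 = 6

6


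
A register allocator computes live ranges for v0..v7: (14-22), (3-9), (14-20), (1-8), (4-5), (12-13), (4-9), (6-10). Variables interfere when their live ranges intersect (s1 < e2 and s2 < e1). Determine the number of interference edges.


Check all pairs for overlapping intervals.
Two intervals (s1,e1) and (s2,e2) overlap if s1 < e2 and s2 < e1.
v0 (14-22) vs v1..v7: overlaps v2 -> 1
v1 (3-9) vs v2..v7: overlaps v3, v4, v6, v7 -> 4
v2 (14-20) vs v3..v7: overlaps none -> 0
v3 (1-8) vs v4..v7: overlaps v4, v6, v7 -> 3
v4 (4-5) vs v5..v7: overlaps v6 -> 1
v5 (12-13) vs v6..v7: overlaps none -> 0
v6 (4-9) vs v7: overlaps v7 -> 1
Total overlapping pairs = 1 + 4 + 0 + 3 + 1 + 0 + 1 = 10

10


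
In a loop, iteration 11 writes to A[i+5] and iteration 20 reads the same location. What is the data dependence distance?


Distance = read iteration - write iteration
= 20 - 11 = 9

9


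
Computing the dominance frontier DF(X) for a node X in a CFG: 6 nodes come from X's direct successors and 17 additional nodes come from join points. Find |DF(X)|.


DF(X) = direct successor contributions + join point contributions
= 6 + 17 = 23

23


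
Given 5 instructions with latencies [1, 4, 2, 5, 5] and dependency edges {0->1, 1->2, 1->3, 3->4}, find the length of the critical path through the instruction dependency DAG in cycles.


Compute longest path through dependency graph: dist(Ik) = max over predecessors of dist + latency(Ik).
dist(I0) = latency 1 = 1
dist(I1) = dist(I0) + 4 = 1 + 4 = 5
dist(I2) = dist(I1) + 2 = 5 + 2 = 7
dist(I3) = dist(I1) + 5 = 5 + 5 = 10
dist(I4) = dist(I3) + 5 = 10 + 5 = 15
Critical path = max dist = 15

15


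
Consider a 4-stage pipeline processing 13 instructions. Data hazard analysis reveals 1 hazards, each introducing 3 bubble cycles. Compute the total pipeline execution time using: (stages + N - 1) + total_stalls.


Base cycles = 4 + 13 - 1 = 16
Total stalls = 1 * 3 = 3
Total = 16 + 3 = 19

19


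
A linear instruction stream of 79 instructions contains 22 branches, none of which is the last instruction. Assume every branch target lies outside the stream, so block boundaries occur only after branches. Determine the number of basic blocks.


With no in-sequence branch targets, the leaders are the first instruction plus the instruction after each branch.
Number of basic blocks = branches + 1
= 22 + 1 = 23

23


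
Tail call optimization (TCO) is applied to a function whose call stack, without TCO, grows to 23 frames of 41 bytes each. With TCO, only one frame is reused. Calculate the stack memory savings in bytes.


Without TCO: 23 * 41 = 943 bytes
With TCO: reuse 1 frame = 41 bytes
Savings = 943 - 41 = 902

902


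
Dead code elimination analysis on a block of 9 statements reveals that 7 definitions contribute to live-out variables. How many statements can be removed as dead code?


Dead code = total statements - live definitions
= 9 - 7 = 2

2


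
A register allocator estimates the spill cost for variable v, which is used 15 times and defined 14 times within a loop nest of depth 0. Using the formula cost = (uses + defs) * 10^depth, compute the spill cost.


uses + defs = 15 + 14 = 29
10^0 = 1
Spill cost = 29 * 1 = 29

29


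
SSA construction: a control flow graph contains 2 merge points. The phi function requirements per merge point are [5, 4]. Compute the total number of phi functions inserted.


Total phi functions = sum of phi functions at each join node
= 5 + 4 = 9

9


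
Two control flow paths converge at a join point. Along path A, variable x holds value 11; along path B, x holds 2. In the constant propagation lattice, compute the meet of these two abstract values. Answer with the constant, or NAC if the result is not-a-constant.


Meet operation: if both paths give the same constant, result is that constant; if they differ, result is NAC (not-a-constant).
Path A: 11, Path B: 2 -> differ
Result: not-a-constant -> NAC

NAC


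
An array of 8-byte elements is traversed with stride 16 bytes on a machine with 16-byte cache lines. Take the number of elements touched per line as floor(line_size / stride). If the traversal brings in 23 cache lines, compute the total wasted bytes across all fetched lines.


Elements per line = floor(16 / 16) = 1
Bytes used per line = 1 * 8 = 8
Wasted per line = 16 - 8 = 8
Total wasted = 8 * 23 = 184

184


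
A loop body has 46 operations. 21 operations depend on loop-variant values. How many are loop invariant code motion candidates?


Invariant candidates = total - loop-dependent
= 46 - 21 = 25

25


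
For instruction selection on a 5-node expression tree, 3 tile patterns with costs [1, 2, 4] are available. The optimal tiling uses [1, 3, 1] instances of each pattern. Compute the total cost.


Total cost = sum(count_i * cost_i)
= 1*1 + 3*2 + 1*4
= 11

11


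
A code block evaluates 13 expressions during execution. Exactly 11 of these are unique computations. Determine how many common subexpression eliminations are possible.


CSE count = total expressions - unique expressions
= 13 - 11 = 2

2


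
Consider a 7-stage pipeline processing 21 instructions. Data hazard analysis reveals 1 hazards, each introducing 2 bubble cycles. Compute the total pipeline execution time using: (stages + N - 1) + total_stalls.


Base cycles = 7 + 21 - 1 = 27
Total stalls = 1 * 2 = 2
Total = 27 + 2 = 29

29


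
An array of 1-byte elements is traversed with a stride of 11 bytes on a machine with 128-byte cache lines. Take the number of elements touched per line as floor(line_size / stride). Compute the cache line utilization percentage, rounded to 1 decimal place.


Elements per cache line = floor(128 / 11) = 11
Bytes used = 11 * 1 = 11
Utilization = 11 / 128 * 100 = 8.6%

8.6


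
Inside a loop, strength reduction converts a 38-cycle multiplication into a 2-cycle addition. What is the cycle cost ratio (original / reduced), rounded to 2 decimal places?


Ratio = mult_cost / add_cost = 38 / 2 = 19.0

19.0


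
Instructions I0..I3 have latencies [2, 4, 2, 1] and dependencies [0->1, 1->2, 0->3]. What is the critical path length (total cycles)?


Compute longest path through dependency graph: dist(Ik) = max over predecessors of dist + latency(Ik).
dist(I0) = latency 2 = 2
dist(I1) = dist(I0) + 4 = 2 + 4 = 6
dist(I2) = dist(I1) + 2 = 6 + 2 = 8
dist(I3) = dist(I0) + 1 = 2 + 1 = 3
Critical path = max dist = 8

8


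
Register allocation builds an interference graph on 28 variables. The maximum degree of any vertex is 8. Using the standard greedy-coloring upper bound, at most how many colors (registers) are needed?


Greedy coloring never needs more than (max_degree + 1) colors: when coloring a vertex, at most max_degree neighbors are already colored.
Upper bound = 8 + 1 = 9

9


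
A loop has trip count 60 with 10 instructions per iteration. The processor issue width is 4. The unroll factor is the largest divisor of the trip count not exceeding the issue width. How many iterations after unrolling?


Largest divisor of 60 <= 4 is 4
New iterations = 60 / 4 = 15

15


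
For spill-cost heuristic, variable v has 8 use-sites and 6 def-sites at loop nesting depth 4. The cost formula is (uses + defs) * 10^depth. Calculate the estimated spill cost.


uses + defs = 8 + 6 = 14
10^4 = 10000
Spill cost = 14 * 10000 = 140000

140000


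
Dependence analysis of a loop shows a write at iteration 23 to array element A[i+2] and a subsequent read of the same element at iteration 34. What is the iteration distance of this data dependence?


Distance = read iteration - write iteration
= 34 - 23 = 11

11


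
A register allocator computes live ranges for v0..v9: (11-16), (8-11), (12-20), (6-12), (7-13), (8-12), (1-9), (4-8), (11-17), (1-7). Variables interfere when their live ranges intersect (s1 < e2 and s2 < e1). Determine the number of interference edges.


Check all pairs for overlapping intervals.
Two intervals (s1,e1) and (s2,e2) overlap if s1 < e2 and s2 < e1.
v0 (11-16) vs v1..v9: overlaps v2, v3, v4, v5, v8 -> 5
v1 (8-11) vs v2..v9: overlaps v3, v4, v5, v6 -> 4
v2 (12-20) vs v3..v9: overlaps v4, v8 -> 2
v3 (6-12) vs v4..v9: overlaps v4, v5, v6, v7, v8, v9 -> 6
v4 (7-13) vs v5..v9: overlaps v5, v6, v7, v8 -> 4
v5 (8-12) vs v6..v9: overlaps v6, v8 -> 2
v6 (1-9) vs v7..v9: overlaps v7, v9 -> 2
v7 (4-8) vs v8..v9: overlaps v9 -> 1
v8 (11-17) vs v9: overlaps none -> 0
Total overlapping pairs = 5 + 4 + 2 + 6 + 4 + 2 + 2 + 1 + 0 = 26

26
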